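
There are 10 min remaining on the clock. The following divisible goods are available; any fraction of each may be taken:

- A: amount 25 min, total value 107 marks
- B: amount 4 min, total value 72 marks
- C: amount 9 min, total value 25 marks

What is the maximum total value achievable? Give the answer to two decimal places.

97.68

Take in order of value per unit:
- B (72/4 per unit): all 4 → value 72, running total 72.00
- A (107/25 per unit): 6 of 25 → value 6×107/25 = 25.6800, running total 97.68
Total 97.68.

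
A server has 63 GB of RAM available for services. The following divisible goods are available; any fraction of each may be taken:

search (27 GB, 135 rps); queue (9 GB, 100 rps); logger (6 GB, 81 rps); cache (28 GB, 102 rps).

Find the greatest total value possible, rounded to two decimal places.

Take in order of value per unit:
- logger (81/6 per unit): all 6 → value 81, running total 81.00
- queue (100/9 per unit): all 9 → value 100, running total 181.00
- search (135/27 per unit): all 27 → value 135, running total 316.00
- cache (102/28 per unit): 21 of 28 → value 21×102/28 = 76.5000, running total 392.50
Total 392.50.

392.50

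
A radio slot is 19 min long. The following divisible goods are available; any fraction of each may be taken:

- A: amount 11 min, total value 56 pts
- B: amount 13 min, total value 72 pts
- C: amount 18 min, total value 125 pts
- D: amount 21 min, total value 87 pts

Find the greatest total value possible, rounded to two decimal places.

Take in order of value per unit:
- C (125/18 per unit): all 18 → value 125, running total 125.00
- B (72/13 per unit): 1 of 13 → value 1×72/13 = 5.5385, running total 130.54
Total 130.54.

130.54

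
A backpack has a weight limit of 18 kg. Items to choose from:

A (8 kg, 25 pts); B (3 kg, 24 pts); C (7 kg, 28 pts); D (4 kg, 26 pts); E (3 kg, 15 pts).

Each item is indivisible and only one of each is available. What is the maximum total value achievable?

Check high-value combinations within 18 kg:
- B+C+D+E: weight 3+7+4+3=17, value 24+28+26+15=93
- A+B+D+E: weight 8+3+4+3=18, value 25+24+26+15=90
- B+C+D: weight 3+7+4=14, value 24+28+26=78
- A+B+C: weight 8+3+7=18, value 25+24+28=77
Best: 93 pts.

93 pts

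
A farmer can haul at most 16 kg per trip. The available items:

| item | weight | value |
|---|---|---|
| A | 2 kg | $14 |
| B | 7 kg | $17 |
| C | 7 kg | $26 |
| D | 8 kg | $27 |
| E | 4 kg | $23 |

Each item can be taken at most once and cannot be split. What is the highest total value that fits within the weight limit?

$64

This is a 0/1 knapsack; check combinations near the capacity.
- A+D+E: weight 2+8+4=14, value 14+27+23=64
- A+C+E: weight 2+7+4=13, value 14+26+23=63
- A+B+C: weight 2+7+7=16, value 14+17+26=57
Best: $64.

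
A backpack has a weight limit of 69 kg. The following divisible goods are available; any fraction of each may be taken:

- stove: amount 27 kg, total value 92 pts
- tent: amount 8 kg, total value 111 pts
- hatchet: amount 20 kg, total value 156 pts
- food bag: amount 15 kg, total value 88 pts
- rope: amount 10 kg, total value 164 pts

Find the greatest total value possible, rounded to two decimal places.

Take in order of value per unit:
- rope (164/10 per unit): all 10 → value 164, running total 164.00
- tent (111/8 per unit): all 8 → value 111, running total 275.00
- hatchet (156/20 per unit): all 20 → value 156, running total 431.00
- food bag (88/15 per unit): all 15 → value 88, running total 519.00
- stove (92/27 per unit): 16 of 27 → value 16×92/27 = 54.5185, running total 573.52
Total 573.52.

573.52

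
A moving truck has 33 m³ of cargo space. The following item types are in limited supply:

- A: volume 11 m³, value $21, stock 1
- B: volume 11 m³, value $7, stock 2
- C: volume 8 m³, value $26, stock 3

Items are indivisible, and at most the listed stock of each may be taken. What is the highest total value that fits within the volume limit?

Top feasible selections:
- 3×C: volume 24, value 78
- 1×A + 2×C: volume 27, value 73
Best: $78.

$78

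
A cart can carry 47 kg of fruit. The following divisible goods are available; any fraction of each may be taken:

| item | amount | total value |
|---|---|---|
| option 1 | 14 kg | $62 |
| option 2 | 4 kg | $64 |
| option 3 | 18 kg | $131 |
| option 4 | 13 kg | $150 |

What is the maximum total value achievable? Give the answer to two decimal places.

Take in order of value per unit:
- option 2 (64/4 per unit): all 4 → value 64, running total 64.00
- option 4 (150/13 per unit): all 13 → value 150, running total 214.00
- option 3 (131/18 per unit): all 18 → value 131, running total 345.00
- option 1 (62/14 per unit): 12 of 14 → value 12×62/14 = 53.1429, running total 398.14
Total 398.14.

398.14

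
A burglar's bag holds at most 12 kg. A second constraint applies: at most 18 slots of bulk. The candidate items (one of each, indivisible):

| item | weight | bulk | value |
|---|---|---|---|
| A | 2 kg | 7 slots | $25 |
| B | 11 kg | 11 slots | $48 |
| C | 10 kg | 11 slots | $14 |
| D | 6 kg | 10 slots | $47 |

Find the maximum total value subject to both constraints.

$72

Feasible sets respecting both limits:
- A+D: weight 8, bulk 17, value 72
- B: weight 11, bulk 11, value 48
- D: weight 6, bulk 10, value 47
Best: $72.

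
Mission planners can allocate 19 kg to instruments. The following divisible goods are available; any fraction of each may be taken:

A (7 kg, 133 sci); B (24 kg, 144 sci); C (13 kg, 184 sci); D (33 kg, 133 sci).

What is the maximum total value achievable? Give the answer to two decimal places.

Take in order of value per unit:
- A (133/7 per unit): all 7 → value 133, running total 133.00
- C (184/13 per unit): 12 of 13 → value 12×184/13 = 169.8462, running total 302.85
Total 302.85.

302.85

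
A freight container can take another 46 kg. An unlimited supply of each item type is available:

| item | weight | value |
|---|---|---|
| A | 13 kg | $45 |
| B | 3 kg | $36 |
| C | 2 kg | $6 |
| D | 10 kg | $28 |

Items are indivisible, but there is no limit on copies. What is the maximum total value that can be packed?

Best value-per-unit is B at 36/3, and filling with it alone uses weight 15×3=45. No mix of the others beats 15×36 = 540.

$540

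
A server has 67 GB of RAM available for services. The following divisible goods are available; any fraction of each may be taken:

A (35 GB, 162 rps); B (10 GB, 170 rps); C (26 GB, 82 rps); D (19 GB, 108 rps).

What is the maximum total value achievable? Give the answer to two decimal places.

Take in order of value per unit:
- B (170/10 per unit): all 10 → value 170, running total 170.00
- D (108/19 per unit): all 19 → value 108, running total 278.00
- A (162/35 per unit): all 35 → value 162, running total 440.00
- C (82/26 per unit): 3 of 26 → value 3×82/26 = 9.4615, running total 449.46
Total 449.46.

449.46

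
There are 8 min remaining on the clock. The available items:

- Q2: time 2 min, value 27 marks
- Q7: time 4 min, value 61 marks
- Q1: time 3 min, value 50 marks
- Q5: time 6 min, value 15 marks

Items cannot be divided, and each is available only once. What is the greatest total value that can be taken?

Check high-value combinations within 8 min:
- Q7+Q1: time 4+3=7, value 61+50=111
- Q2+Q7: time 2+4=6, value 27+61=88
- Q2+Q1: time 2+3=5, value 27+50=77
- Q7: time 4, value 61
Best: 111 marks.

111 marks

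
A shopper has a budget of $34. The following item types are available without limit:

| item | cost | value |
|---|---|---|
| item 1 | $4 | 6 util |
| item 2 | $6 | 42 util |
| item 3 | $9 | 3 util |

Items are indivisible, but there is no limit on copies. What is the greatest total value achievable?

Best value-per-unit is item 2 at 42/6; filling with it alone gives 5×42 = 210.
Optimal mix: 1×item 1 + 5×item 2 → cost 34, value 216.

216 util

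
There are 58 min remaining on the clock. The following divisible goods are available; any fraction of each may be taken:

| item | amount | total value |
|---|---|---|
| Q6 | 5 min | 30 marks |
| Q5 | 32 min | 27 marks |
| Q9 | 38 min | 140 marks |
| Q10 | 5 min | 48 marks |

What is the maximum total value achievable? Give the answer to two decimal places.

226.44

Take in order of value per unit:
- Q10 (48/5 per unit): all 5 → value 48, running total 48.00
- Q6 (30/5 per unit): all 5 → value 30, running total 78.00
- Q9 (140/38 per unit): all 38 → value 140, running total 218.00
- Q5 (27/32 per unit): 10 of 32 → value 10×27/32 = 8.4375, running total 226.44
Total 226.44.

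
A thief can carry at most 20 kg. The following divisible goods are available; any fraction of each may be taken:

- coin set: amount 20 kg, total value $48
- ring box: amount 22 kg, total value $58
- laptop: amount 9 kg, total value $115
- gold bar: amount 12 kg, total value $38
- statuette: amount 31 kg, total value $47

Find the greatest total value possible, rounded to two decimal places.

Take in order of value per unit:
- laptop (115/9 per unit): all 9 → value 115, running total 115.00
- gold bar (38/12 per unit): 11 of 12 → value 11×38/12 = 34.8333, running total 149.83
Total 149.83.

149.83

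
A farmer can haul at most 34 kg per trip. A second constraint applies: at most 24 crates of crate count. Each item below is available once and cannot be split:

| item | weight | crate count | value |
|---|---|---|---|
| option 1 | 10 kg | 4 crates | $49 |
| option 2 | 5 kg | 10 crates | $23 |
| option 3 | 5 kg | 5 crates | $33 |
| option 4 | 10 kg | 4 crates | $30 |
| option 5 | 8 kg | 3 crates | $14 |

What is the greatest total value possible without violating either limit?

Feasible sets respecting both limits:
- option 1+option 2+option 3+option 4: weight 30, crate count 23, value 135
- option 1+option 3+option 4+option 5: weight 33, crate count 16, value 126
- option 1+option 2+option 3+option 5: weight 28, crate count 22, value 119
- option 1+option 2+option 4+option 5: weight 33, crate count 21, value 116
Best: $135.

$135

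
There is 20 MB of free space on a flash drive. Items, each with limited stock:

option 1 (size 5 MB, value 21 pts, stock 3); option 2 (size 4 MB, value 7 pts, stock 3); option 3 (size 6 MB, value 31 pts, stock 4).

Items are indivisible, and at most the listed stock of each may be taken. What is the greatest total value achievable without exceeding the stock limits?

93 pts

Top feasible selections:
- 3×option 3: size 18, value 93
- 1×option 1 + 2×option 3: size 17, value 83
- 2×option 1 + 1×option 2 + 1×option 3: size 20, value 80
- 2×option 2 + 2×option 3: size 20, value 76
Best: 93 pts.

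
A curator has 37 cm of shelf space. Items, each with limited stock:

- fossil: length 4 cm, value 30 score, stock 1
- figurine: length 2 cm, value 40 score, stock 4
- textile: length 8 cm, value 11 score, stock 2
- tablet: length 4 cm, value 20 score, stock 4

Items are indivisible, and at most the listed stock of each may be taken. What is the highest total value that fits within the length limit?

281 score

Best selections within length 37 and stock limits:
- 1×fossil + 4×figurine + 1×textile + 4×tablet: length 36, value 281
- 1×fossil + 4×figurine + 4×tablet: length 28, value 270
- 1×fossil + 4×figurine + 1×textile + 3×tablet: length 32, value 261
- 1×fossil + 4×figurine + 2×textile + 2×tablet: length 36, value 252
Best: 281 score.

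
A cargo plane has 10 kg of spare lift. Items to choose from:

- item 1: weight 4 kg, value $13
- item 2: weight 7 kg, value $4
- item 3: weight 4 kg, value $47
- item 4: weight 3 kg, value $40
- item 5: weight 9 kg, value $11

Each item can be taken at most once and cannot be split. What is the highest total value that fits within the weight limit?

Check high-value combinations within 10 kg:
- item 3+item 4: weight 4+3=7, value 47+40=87
- item 1+item 3: weight 4+4=8, value 13+47=60
- item 1+item 4: weight 4+3=7, value 13+40=53
- item 3: weight 4, value 47
- item 2+item 4: weight 7+3=10, value 4+40=44
Best: $87.

$87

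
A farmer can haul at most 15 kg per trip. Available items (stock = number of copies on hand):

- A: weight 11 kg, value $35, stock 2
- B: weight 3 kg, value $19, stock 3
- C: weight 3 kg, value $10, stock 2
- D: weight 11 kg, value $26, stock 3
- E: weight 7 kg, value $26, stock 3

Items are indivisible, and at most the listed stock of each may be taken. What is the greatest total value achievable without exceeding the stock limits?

$77

Top feasible selections:
- 3×B + 2×C: weight 15, value 77
- 3×B + 1×C: weight 12, value 67
Best: $77.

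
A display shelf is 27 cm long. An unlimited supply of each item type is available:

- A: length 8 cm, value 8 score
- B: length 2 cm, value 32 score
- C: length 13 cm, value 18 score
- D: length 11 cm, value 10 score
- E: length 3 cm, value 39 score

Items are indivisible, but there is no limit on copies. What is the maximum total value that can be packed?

423 score

Best value-per-unit is B at 32/2; filling with it alone gives 13×32 = 416.
Optimal mix: 12×B + 1×E → length 27, value 423.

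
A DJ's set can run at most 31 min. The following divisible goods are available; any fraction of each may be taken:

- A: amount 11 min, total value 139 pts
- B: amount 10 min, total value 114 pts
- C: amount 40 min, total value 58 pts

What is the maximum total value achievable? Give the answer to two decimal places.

267.50

Take in order of value per unit:
- A (139/11 per unit): all 11 → value 139, running total 139.00
- B (114/10 per unit): all 10 → value 114, running total 253.00
- C (58/40 per unit): 10 of 40 → value 10×58/40 = 14.5000, running total 267.50
Total 267.50.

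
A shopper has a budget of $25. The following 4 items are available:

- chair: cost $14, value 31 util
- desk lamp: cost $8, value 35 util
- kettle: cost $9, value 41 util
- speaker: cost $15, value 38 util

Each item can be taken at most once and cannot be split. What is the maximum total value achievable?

79 util

Check high-value combinations within $25:
- kettle+speaker: cost 9+15=24, value 41+38=79
- desk lamp+kettle: cost 8+9=17, value 35+41=76
- desk lamp+speaker: cost 8+15=23, value 35+38=73
Best: 79 util.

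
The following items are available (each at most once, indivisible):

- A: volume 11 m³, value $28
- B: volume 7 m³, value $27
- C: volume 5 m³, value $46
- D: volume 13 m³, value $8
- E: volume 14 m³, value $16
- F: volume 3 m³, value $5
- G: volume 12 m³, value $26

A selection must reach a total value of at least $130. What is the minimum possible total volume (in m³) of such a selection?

Subsets with value ≥ 130, sorted by total volume:
- A+B+C+F+G: volume 38, value 132
- A+B+C+D+G: volume 48, value 135
Minimum volume: 38 m³.

38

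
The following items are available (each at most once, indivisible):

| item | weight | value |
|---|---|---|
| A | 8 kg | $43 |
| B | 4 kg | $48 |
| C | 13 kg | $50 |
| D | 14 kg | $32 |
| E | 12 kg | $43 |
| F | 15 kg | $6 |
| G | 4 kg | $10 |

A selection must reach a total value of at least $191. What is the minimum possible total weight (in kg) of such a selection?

41

Subsets with value ≥ 191, sorted by total weight:
- A+B+C+E+G: weight 41, value 194
- A+B+C+D+E: weight 51, value 216
Minimum weight: 41 kg.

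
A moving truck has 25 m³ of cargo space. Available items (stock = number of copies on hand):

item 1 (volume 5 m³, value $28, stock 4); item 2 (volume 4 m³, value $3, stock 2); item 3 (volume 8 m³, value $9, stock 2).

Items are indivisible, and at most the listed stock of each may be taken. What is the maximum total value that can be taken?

$115

Top feasible selections:
- 4×item 1 + 1×item 2: volume 24, value 115
- 4×item 1: volume 20, value 112
- 3×item 1 + 1×item 3: volume 23, value 93
Best: $115.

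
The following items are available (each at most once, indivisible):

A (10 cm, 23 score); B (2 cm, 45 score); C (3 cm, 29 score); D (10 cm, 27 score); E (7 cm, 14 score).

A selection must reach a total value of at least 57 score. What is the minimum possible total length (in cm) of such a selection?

5

Subsets with value ≥ 57, sorted by total length:
- B+C: length 5, value 74
- B+E: length 9, value 59
Minimum length: 5 cm.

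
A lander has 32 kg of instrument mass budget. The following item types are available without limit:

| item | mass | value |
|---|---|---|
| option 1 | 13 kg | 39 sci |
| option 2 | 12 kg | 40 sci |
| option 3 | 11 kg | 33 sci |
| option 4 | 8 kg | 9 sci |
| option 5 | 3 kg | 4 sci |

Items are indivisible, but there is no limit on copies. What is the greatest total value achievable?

89 sci

Best value-per-unit is option 2 at 40/12; filling with it alone gives 2×40 = 80.
Optimal mix: 2×option 2 + 1×option 4 → mass 32, value 89.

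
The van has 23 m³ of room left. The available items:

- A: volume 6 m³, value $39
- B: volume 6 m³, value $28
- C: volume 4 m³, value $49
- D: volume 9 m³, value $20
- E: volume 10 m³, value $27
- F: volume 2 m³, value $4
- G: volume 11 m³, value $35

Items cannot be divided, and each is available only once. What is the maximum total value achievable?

Check high-value combinations within 23 m³:
- A+C+F+G: volume 6+4+2+11=23, value 39+49+4+35=127
- A+C+G: volume 6+4+11=21, value 39+49+35=123
- A+B+C+F: volume 6+6+4+2=18, value 39+28+49+4=120
- A+C+E+F: volume 6+4+10+2=22, value 39+49+27+4=119
Best: $127.

$127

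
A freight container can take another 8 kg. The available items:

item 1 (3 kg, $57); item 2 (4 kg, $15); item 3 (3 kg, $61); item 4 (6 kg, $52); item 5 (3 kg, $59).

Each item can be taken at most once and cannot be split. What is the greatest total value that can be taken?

$120

Check high-value combinations within 8 kg:
- item 3+item 5: weight 3+3=6, value 61+59=120
- item 1+item 3: weight 3+3=6, value 57+61=118
- item 1+item 5: weight 3+3=6, value 57+59=116
Best: $120.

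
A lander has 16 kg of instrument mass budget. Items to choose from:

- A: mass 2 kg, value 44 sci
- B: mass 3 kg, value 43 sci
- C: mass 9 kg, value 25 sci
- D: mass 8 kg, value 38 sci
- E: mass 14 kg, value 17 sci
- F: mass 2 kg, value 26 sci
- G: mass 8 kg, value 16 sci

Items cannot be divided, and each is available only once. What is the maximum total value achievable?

Check high-value combinations within 16 kg:
- A+B+D+F: mass 2+3+8+2=15, value 44+43+38+26=151
- A+B+C+F: mass 2+3+9+2=16, value 44+43+25+26=138
- A+B+F+G: mass 2+3+2+8=15, value 44+43+26+16=129
Best: 151 sci.

151 sci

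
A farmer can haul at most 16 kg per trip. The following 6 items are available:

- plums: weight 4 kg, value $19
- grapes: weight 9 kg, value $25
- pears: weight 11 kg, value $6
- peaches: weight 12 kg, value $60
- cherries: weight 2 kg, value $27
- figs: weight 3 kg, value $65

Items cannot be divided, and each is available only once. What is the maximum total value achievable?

Check high-value combinations within 16 kg:
- peaches+figs: weight 12+3=15, value 60+65=125
- grapes+cherries+figs: weight 9+2+3=14, value 25+27+65=117
- plums+cherries+figs: weight 4+2+3=9, value 19+27+65=111
- plums+grapes+figs: weight 4+9+3=16, value 19+25+65=109
Best: $125.

$125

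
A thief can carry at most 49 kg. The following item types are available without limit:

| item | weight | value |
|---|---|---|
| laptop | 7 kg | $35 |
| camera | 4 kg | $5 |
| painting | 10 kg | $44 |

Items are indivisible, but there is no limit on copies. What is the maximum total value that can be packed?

Best value-per-unit is laptop at 35/7, and filling with it alone uses weight 7×7=49. No mix of the others beats 7×35 = 245.

$245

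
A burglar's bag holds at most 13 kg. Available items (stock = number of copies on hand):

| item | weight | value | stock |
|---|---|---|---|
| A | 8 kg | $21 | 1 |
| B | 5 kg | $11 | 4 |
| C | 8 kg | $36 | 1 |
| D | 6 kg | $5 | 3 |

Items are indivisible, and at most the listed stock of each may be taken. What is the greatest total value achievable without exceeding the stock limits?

$47

Top feasible selections:
- 1×B + 1×C: weight 13, value 47
- 1×C: weight 8, value 36
- 1×A + 1×B: weight 13, value 32
Best: $47.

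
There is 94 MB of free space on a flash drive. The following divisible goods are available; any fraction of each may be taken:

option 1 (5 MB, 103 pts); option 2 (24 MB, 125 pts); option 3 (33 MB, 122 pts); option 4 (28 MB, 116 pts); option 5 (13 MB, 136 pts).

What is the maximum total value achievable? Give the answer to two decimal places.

568.73

Take in order of value per unit:
- option 1 (103/5 per unit): all 5 → value 103, running total 103.00
- option 5 (136/13 per unit): all 13 → value 136, running total 239.00
- option 2 (125/24 per unit): all 24 → value 125, running total 364.00
- option 4 (116/28 per unit): all 28 → value 116, running total 480.00
- option 3 (122/33 per unit): 24 of 33 → value 24×122/33 = 88.7273, running total 568.73
Total 568.73.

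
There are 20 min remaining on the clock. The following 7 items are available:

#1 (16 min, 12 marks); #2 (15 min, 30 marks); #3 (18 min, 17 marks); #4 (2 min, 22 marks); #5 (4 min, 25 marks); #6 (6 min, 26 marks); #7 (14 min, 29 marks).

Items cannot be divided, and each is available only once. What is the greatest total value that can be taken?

Check high-value combinations within 20 min:
- #4+#5+#7: time 2+4+14=20, value 22+25+29=76
- #4+#5+#6: time 2+4+6=12, value 22+25+26=73
- #2+#5: time 15+4=19, value 30+25=55
- #6+#7: time 6+14=20, value 26+29=55
Best: 76 marks.

76 marks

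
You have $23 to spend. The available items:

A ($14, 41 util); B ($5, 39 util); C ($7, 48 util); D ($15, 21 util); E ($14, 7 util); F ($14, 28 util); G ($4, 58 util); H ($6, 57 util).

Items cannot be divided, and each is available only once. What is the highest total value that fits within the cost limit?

Check high-value combinations within $23:
- B+C+G+H: cost 5+7+4+6=22, value 39+48+58+57=202
- C+G+H: cost 7+4+6=17, value 48+58+57=163
- B+G+H: cost 5+4+6=15, value 39+58+57=154
- B+C+G: cost 5+7+4=16, value 39+48+58=145
Best: 202 util.

202 util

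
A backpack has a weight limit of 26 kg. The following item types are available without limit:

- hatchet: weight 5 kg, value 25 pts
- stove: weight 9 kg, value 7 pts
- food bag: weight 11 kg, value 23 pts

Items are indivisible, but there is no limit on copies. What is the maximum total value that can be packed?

125 pts

Best value-per-unit is hatchet at 25/5, and filling with it alone uses weight 5×5=25. No mix of the others beats 5×25 = 125.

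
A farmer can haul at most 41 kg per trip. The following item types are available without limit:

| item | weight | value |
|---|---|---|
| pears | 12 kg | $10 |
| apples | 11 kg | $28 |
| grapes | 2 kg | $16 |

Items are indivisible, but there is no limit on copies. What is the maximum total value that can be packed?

Best value-per-unit is grapes at 16/2, and filling with it alone uses weight 20×2=40. No mix of the others beats 20×16 = 320.

$320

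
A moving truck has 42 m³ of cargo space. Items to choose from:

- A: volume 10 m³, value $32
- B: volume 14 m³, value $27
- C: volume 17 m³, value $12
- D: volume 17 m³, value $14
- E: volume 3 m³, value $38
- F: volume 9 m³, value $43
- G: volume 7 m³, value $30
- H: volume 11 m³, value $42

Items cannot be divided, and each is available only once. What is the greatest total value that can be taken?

Check high-value combinations within 42 m³:
- A+E+F+G+H: volume 10+3+9+7+11=40, value 32+38+43+30+42=185
- A+E+F+H: volume 10+3+9+11=33, value 32+38+43+42=155
- E+F+G+H: volume 3+9+7+11=30, value 38+43+30+42=153
- B+E+F+H: volume 14+3+9+11=37, value 27+38+43+42=150
Best: $185.

$185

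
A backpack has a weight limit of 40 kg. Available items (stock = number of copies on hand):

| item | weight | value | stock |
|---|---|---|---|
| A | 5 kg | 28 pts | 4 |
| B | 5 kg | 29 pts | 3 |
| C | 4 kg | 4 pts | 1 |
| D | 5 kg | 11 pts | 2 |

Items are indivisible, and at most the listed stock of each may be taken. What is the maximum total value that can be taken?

210 pts

Best selections within weight 40 and stock limits:
- 4×A + 3×B + 1×D: weight 40, value 210
- 4×A + 3×B + 1×C: weight 39, value 203
Best: 210 pts.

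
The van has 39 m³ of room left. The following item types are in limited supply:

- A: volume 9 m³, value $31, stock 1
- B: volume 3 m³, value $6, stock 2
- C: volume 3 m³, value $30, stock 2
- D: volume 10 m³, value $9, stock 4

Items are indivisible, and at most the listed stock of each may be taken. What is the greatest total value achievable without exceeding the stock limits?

$115

Best selections within volume 39 and stock limits:
- 1×A + 1×B + 2×C + 2×D: volume 38, value 115
- 1×A + 2×B + 2×C + 1×D: volume 31, value 112
Best: $115.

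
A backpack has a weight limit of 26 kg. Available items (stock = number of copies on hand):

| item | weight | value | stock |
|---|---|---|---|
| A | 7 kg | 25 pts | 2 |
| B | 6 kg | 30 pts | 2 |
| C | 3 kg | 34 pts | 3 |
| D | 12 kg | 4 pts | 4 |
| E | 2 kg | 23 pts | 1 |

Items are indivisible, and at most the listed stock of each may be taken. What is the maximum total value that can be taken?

185 pts

Top feasible selections:
- 2×B + 3×C + 1×E: weight 23, value 185
- 1×A + 1×B + 3×C + 1×E: weight 24, value 180
- 2×A + 3×C + 1×E: weight 25, value 175
Best: 185 pts.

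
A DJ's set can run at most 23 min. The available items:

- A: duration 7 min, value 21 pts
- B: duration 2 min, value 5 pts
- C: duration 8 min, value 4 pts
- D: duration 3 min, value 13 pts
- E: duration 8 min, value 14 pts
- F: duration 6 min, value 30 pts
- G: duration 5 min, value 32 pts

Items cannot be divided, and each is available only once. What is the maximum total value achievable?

101 pts

Check high-value combinations within 23 min:
- A+B+D+F+G: duration 7+2+3+6+5=23, value 21+5+13+30+32=101
- A+D+F+G: duration 7+3+6+5=21, value 21+13+30+32=96
- D+E+F+G: duration 3+8+6+5=22, value 13+14+30+32=89
- A+B+F+G: duration 7+2+6+5=20, value 21+5+30+32=88
- A+F+G: duration 7+6+5=18, value 21+30+32=83
Best: 101 pts.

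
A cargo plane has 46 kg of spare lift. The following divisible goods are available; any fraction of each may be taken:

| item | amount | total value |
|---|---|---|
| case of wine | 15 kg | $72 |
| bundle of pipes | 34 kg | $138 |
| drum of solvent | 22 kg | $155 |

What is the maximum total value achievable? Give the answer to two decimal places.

263.53

Take in order of value per unit:
- drum of solvent (155/22 per unit): all 22 → value 155, running total 155.00
- case of wine (72/15 per unit): all 15 → value 72, running total 227.00
- bundle of pipes (138/34 per unit): 9 of 34 → value 9×138/34 = 36.5294, running total 263.53
Total 263.53.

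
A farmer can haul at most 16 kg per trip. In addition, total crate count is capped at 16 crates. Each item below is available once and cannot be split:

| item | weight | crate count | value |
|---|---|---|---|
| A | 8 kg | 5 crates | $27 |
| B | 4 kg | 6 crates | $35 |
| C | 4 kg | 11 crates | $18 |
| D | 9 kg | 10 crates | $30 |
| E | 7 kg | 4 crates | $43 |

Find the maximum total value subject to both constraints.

$78

Feasible sets respecting both limits:
- B+E: weight 11, crate count 10, value 78
- D+E: weight 16, crate count 14, value 73
- A+E: weight 15, crate count 9, value 70
Best: $78.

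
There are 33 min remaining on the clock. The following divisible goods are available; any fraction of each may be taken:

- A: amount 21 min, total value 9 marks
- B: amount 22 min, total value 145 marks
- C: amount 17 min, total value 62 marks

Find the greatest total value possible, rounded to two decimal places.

Take in order of value per unit:
- B (145/22 per unit): all 22 → value 145, running total 145.00
- C (62/17 per unit): 11 of 17 → value 11×62/17 = 40.1176, running total 185.12
Total 185.12.

185.12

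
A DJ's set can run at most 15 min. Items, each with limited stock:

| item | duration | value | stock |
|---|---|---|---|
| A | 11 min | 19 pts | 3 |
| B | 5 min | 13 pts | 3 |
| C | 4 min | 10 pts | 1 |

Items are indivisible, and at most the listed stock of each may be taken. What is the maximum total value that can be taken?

39 pts

Top feasible selections:
- 3×B: duration 15, value 39
- 2×B + 1×C: duration 14, value 36
- 1×A + 1×C: duration 15, value 29
Best: 39 pts.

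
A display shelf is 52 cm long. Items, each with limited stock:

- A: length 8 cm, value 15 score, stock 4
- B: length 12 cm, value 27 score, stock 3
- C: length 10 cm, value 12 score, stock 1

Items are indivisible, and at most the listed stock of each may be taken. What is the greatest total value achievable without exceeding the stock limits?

111 score

Top feasible selections:
- 2×A + 3×B: length 52, value 111
- 3×A + 2×B: length 48, value 99
Best: 111 score.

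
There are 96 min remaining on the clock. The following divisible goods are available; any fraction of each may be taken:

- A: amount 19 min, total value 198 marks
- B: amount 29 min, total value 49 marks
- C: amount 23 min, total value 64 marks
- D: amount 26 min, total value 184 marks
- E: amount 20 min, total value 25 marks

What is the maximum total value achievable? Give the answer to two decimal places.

493.31

Take in order of value per unit:
- A (198/19 per unit): all 19 → value 198, running total 198.00
- D (184/26 per unit): all 26 → value 184, running total 382.00
- C (64/23 per unit): all 23 → value 64, running total 446.00
- B (49/29 per unit): 28 of 29 → value 28×49/29 = 47.3103, running total 493.31
Total 493.31.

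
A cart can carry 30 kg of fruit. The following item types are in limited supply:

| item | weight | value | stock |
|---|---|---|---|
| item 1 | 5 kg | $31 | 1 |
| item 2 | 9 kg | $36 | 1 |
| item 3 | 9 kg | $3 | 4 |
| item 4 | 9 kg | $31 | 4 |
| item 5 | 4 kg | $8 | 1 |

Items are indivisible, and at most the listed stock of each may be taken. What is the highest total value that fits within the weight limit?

Top feasible selections:
- 1×item 1 + 1×item 2 + 1×item 4 + 1×item 5: weight 27, value 106
- 1×item 1 + 2×item 4 + 1×item 5: weight 27, value 101
Best: $106.

$106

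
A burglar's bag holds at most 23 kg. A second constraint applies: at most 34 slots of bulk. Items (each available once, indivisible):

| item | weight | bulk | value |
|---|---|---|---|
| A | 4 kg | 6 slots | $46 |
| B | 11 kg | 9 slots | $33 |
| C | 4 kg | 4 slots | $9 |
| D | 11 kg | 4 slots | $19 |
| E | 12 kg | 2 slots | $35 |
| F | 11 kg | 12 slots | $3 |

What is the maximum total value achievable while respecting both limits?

Feasible sets respecting both limits:
- A+C+E: weight 20, bulk 12, value 90
- A+B+C: weight 19, bulk 19, value 88
- A+E: weight 16, bulk 8, value 81
- A+B: weight 15, bulk 15, value 79
Best: $90.

$90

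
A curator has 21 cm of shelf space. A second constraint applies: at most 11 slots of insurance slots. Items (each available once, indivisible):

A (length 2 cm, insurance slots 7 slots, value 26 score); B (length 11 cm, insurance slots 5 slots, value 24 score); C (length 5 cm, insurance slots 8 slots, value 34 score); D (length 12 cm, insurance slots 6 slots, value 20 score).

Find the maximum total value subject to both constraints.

Feasible sets respecting both limits:
- C: length 5, insurance slots 8, value 34
- A: length 2, insurance slots 7, value 26
- B: length 11, insurance slots 5, value 24
- D: length 12, insurance slots 6, value 20
Best: 34 score.

34 score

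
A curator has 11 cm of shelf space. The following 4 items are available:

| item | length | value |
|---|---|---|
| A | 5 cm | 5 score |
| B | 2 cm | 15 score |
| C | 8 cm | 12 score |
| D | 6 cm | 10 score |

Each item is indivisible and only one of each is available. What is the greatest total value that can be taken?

27 score

Check high-value combinations within 11 cm:
- B+C: length 2+8=10, value 15+12=27
- B+D: length 2+6=8, value 15+10=25
- A+B: length 5+2=7, value 5+15=20
Best: 27 score.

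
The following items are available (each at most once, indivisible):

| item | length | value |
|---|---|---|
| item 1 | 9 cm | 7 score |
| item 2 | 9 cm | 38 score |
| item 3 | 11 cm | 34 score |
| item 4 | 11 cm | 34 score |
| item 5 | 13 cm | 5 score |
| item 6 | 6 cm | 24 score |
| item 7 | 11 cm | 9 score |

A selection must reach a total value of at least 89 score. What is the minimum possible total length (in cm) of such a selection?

Subsets with value ≥ 89, sorted by total length:
- item 2+item 3+item 6: length 26, value 96
- item 2+item 4+item 6: length 26, value 96
- item 3+item 4+item 6: length 28, value 92
Minimum length: 26 cm.

26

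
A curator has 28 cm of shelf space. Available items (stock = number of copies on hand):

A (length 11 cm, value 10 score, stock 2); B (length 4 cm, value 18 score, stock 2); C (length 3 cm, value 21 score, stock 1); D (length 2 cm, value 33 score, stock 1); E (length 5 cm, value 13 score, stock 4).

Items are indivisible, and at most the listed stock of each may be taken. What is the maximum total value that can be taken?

129 score

Top feasible selections:
- 2×B + 1×C + 1×D + 3×E: length 28, value 129
- 2×B + 1×C + 1×D + 2×E: length 23, value 116
Best: 129 score.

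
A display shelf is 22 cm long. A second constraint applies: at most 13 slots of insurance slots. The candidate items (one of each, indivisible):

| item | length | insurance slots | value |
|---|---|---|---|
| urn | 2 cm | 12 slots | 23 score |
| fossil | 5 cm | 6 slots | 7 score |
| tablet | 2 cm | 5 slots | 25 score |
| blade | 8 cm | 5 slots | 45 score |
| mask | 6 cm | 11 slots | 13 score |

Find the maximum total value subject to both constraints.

Feasible sets respecting both limits:
- tablet+blade: length 10, insurance slots 10, value 70
- fossil+blade: length 13, insurance slots 11, value 52
- blade: length 8, insurance slots 5, value 45
Best: 70 score.

70 score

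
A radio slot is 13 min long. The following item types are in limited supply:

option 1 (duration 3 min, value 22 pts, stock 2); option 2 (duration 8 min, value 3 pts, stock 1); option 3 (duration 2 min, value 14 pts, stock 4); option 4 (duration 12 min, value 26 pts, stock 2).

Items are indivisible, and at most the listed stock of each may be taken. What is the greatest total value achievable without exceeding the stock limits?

Top feasible selections:
- 2×option 1 + 3×option 3: duration 12, value 86
- 1×option 1 + 4×option 3: duration 11, value 78
Best: 86 pts.

86 pts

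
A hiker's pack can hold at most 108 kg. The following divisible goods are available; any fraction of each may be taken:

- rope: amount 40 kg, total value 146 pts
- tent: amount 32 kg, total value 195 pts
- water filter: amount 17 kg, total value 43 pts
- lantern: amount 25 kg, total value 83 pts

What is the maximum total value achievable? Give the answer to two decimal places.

Take in order of value per unit:
- tent (195/32 per unit): all 32 → value 195, running total 195.00
- rope (146/40 per unit): all 40 → value 146, running total 341.00
- lantern (83/25 per unit): all 25 → value 83, running total 424.00
- water filter (43/17 per unit): 11 of 17 → value 11×43/17 = 27.8235, running total 451.82
Total 451.82.

451.82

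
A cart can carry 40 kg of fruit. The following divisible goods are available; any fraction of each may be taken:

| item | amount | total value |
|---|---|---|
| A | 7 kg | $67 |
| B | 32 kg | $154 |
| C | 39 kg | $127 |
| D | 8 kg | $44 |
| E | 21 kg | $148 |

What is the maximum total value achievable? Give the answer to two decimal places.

278.25

Take in order of value per unit:
- A (67/7 per unit): all 7 → value 67, running total 67.00
- E (148/21 per unit): all 21 → value 148, running total 215.00
- D (44/8 per unit): all 8 → value 44, running total 259.00
- B (154/32 per unit): 4 of 32 → value 4×154/32 = 19.2500, running total 278.25
Total 278.25.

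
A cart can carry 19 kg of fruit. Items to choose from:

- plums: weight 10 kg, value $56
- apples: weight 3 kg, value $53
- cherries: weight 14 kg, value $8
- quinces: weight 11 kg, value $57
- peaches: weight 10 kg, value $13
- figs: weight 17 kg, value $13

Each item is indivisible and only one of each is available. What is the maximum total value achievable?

$110

Check high-value combinations within 19 kg:
- apples+quinces: weight 3+11=14, value 53+57=110
- plums+apples: weight 10+3=13, value 56+53=109
- apples+peaches: weight 3+10=13, value 53+13=66
Best: $110.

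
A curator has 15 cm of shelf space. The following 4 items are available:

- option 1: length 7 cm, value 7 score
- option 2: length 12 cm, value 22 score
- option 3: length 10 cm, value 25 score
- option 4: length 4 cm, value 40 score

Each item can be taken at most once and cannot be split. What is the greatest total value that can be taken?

65 score

Check high-value combinations within 15 cm:
- option 3+option 4: length 10+4=14, value 25+40=65
- option 1+option 4: length 7+4=11, value 7+40=47
- option 4: length 4, value 40
- option 3: length 10, value 25
Best: 65 score.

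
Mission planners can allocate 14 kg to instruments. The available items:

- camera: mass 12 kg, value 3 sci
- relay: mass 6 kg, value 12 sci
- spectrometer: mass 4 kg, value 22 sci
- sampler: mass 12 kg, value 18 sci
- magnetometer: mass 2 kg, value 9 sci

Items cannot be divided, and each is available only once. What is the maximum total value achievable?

Check high-value combinations within 14 kg:
- relay+spectrometer+magnetometer: mass 6+4+2=12, value 12+22+9=43
- relay+spectrometer: mass 6+4=10, value 12+22=34
- spectrometer+magnetometer: mass 4+2=6, value 22+9=31
- sampler+magnetometer: mass 12+2=14, value 18+9=27
Best: 43 sci.

43 sci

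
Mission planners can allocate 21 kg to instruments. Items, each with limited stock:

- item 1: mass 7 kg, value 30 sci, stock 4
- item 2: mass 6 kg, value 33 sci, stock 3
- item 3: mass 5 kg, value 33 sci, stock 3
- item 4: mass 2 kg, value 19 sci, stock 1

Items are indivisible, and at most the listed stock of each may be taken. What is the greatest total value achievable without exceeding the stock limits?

132 sci

Top feasible selections:
- 1×item 2 + 3×item 3: mass 21, value 132
- 3×item 3 + 1×item 4: mass 17, value 118
Best: 132 sci.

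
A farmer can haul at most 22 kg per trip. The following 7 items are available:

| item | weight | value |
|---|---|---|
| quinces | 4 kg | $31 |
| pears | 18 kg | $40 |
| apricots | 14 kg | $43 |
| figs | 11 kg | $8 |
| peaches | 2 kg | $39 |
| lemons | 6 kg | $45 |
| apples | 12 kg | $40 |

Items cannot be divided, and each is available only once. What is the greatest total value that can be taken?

This is a 0/1 knapsack; check combinations near the capacity.
- apricots+peaches+lemons: weight 14+2+6=22, value 43+39+45=127
- peaches+lemons+apples: weight 2+6+12=20, value 39+45+40=124
- quinces+lemons+apples: weight 4+6+12=22, value 31+45+40=116
- quinces+peaches+lemons: weight 4+2+6=12, value 31+39+45=115
Best: $127.

$127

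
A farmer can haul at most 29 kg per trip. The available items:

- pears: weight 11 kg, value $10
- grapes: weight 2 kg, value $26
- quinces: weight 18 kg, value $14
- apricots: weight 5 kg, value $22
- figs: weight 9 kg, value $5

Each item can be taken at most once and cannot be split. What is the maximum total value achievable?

$63

Check high-value combinations within 29 kg:
- pears+grapes+apricots+figs: weight 11+2+5+9=27, value 10+26+22+5=63
- grapes+quinces+apricots: weight 2+18+5=25, value 26+14+22=62
- pears+grapes+apricots: weight 11+2+5=18, value 10+26+22=58
- grapes+apricots+figs: weight 2+5+9=16, value 26+22+5=53
- grapes+apricots: weight 2+5=7, value 26+22=48
Best: $63.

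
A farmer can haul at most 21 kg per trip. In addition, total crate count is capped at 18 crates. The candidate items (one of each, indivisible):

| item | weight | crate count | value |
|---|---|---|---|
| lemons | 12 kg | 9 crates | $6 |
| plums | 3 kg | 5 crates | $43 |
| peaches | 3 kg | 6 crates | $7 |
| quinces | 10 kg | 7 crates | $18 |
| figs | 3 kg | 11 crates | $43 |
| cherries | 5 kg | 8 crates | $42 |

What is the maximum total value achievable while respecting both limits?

$86

Feasible sets respecting both limits:
- plums+figs: weight 6, crate count 16, value 86
- plums+cherries: weight 8, crate count 13, value 85
- plums+peaches+quinces: weight 16, crate count 18, value 68
Best: $86.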